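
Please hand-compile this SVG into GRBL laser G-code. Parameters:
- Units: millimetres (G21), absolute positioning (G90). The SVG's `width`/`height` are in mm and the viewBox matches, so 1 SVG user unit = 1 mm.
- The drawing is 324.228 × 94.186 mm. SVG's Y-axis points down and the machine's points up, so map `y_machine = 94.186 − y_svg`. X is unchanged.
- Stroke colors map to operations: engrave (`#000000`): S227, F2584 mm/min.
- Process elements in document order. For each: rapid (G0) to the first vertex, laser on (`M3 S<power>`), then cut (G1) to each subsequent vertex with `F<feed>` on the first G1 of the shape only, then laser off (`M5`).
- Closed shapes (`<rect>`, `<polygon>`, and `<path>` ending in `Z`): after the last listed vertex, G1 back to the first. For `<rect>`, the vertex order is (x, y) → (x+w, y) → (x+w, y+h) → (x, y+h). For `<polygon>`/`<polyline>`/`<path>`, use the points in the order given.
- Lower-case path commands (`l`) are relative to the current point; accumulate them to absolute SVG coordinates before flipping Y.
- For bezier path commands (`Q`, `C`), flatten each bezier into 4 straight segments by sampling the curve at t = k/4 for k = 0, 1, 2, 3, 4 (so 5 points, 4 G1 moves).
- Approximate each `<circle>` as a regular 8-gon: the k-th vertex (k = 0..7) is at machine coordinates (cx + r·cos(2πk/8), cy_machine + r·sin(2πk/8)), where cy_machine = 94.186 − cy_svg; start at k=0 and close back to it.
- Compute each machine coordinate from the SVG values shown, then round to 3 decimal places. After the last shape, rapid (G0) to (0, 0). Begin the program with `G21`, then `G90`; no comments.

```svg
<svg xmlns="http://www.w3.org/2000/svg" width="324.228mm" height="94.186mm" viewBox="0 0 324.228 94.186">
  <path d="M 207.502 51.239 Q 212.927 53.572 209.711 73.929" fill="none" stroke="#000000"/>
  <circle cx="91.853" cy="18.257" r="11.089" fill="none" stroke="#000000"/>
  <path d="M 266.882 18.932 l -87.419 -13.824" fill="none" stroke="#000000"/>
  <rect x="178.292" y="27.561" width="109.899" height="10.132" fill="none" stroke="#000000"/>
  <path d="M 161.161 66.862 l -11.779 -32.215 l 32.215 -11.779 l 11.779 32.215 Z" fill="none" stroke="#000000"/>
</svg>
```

G21
G90
G0 X207.502 Y42.947
M3 S227
G1 X209.674 Y40.654 F2584
G1 X210.767 Y36.108
G1 X210.779 Y29.309
G1 X209.711 Y20.257
M5
G0 X102.942 Y75.929
M3 S227
G1 X99.694 Y83.770 F2584
G1 X91.853 Y87.018
G1 X84.012 Y83.770
G1 X80.764 Y75.929
G1 X84.012 Y68.088
G1 X91.853 Y64.840
G1 X99.694 Y68.088
G1 X102.942 Y75.929
M5
G0 X266.882 Y75.254
M3 S227
G1 X179.463 Y89.078 F2584
M5
G0 X178.292 Y66.625
M3 S227
G1 X288.191 Y66.625 F2584
G1 X288.191 Y56.493
G1 X178.292 Y56.493
G1 X178.292 Y66.625
M5
G0 X161.161 Y27.324
M3 S227
G1 X149.382 Y59.539 F2584
G1 X181.597 Y71.318
G1 X193.376 Y39.103
G1 X161.161 Y27.324
M5
G0 X0.000 Y0.000

Since the viewBox matches the mm dimensions, user units are millimetres directly. The only transform is the Y-flip y_m = 94.186 − y_svg.

Shape 1 is a quadratic bezier drawn with `<path>`. Its stroke #000000 means engrave at S227, F2584. After flipping Y the toolpath is (207.502,42.947) → (209.674,40.654) → (210.767,36.108) → (210.779,29.309) → (209.711,20.257).

Shape 2 is a circle drawn with `<circle>`. Its stroke #000000 means engrave at S227, F2584. After flipping Y the toolpath is (102.942,75.929) → (99.694,83.770) → (91.853,87.018) → (84.012,83.770) → (80.764,75.929) → (84.012,68.088) → (91.853,64.840) → (99.694,68.088) → (102.942,75.929), returning to the start.

Shape 3 is a line segment drawn with `<path>`. Its stroke #000000 means engrave at S227, F2584. After flipping Y the toolpath is (266.882,75.254) → (179.463,89.078).

Shape 4 is a rectangle drawn with `<rect>`. Its stroke #000000 means engrave at S227, F2584. After flipping Y the toolpath is (178.292,66.625) → (288.191,66.625) → (288.191,56.493) → (178.292,56.493) → (178.292,66.625), returning to the start.

Shape 5 is a regular polygon drawn with `<path>`. Its stroke #000000 means engrave at S227, F2584. After flipping Y the toolpath is (161.161,27.324) → (149.382,59.539) → (181.597,71.318) → (193.376,39.103) → (161.161,27.324), returning to the start.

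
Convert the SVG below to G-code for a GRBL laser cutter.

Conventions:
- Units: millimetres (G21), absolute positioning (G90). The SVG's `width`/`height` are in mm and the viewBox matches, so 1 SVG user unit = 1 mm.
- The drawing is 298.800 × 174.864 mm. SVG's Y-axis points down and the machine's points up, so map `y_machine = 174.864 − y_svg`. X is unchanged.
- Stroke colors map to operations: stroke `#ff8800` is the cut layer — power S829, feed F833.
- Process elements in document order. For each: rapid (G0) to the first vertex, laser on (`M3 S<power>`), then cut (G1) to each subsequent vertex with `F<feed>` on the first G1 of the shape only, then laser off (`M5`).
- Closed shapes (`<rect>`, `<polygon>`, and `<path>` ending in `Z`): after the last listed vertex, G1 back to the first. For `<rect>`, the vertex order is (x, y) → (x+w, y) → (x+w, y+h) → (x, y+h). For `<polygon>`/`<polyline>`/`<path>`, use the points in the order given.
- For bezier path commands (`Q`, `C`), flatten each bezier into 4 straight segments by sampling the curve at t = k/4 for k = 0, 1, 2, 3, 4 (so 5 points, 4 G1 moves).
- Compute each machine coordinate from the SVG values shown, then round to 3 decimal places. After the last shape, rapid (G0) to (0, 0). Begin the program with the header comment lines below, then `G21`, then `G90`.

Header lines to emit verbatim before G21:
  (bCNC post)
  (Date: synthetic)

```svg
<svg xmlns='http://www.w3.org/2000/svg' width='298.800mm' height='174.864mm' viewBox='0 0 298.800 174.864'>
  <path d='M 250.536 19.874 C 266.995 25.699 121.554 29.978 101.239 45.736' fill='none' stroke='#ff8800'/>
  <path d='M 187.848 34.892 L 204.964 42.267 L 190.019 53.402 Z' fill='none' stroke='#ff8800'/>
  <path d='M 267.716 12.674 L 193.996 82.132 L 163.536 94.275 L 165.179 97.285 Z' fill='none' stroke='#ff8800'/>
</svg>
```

(bCNC post)
(Date: synthetic)
G21
G90
G0 X250.536 Y154.990
M3 S829
G1 X237.009 Y150.708 F833
G1 X189.678 Y145.784
G1 X135.452 Y138.998
G1 X101.239 Y129.128
M5
G0 X187.848 Y139.972
M3 S829
G1 X204.964 Y132.597 F833
G1 X190.019 Y121.462
G1 X187.848 Y139.972
M5
G0 X267.716 Y162.190
M3 S829
G1 X193.996 Y92.732 F833
G1 X163.536 Y80.589
G1 X165.179 Y77.579
G1 X267.716 Y162.190
M5
G0 X0.000 Y0.000

Since the viewBox matches the mm dimensions, user units are millimetres directly. The only transform is the Y-flip y_m = 174.864 − y_svg.

Shape 1 is a cubic bezier drawn with `<path>`. Its stroke #ff8800 means cut at S829, F833. After flipping Y the toolpath is (250.536,154.990) → (237.009,150.708) → (189.678,145.784) → (135.452,138.998) → (101.239,129.128).

Shape 2 is a regular polygon drawn with `<path>`. Its stroke #ff8800 means cut at S829, F833. After flipping Y the toolpath is (187.848,139.972) → (204.964,132.597) → (190.019,121.462) → (187.848,139.972), returning to the start.

Shape 3 is a closed polygon drawn with `<path>`. Its stroke #ff8800 means cut at S829, F833. After flipping Y the toolpath is (267.716,162.190) → (193.996,92.732) → (163.536,80.589) → (165.179,77.579) → (267.716,162.190), returning to the start.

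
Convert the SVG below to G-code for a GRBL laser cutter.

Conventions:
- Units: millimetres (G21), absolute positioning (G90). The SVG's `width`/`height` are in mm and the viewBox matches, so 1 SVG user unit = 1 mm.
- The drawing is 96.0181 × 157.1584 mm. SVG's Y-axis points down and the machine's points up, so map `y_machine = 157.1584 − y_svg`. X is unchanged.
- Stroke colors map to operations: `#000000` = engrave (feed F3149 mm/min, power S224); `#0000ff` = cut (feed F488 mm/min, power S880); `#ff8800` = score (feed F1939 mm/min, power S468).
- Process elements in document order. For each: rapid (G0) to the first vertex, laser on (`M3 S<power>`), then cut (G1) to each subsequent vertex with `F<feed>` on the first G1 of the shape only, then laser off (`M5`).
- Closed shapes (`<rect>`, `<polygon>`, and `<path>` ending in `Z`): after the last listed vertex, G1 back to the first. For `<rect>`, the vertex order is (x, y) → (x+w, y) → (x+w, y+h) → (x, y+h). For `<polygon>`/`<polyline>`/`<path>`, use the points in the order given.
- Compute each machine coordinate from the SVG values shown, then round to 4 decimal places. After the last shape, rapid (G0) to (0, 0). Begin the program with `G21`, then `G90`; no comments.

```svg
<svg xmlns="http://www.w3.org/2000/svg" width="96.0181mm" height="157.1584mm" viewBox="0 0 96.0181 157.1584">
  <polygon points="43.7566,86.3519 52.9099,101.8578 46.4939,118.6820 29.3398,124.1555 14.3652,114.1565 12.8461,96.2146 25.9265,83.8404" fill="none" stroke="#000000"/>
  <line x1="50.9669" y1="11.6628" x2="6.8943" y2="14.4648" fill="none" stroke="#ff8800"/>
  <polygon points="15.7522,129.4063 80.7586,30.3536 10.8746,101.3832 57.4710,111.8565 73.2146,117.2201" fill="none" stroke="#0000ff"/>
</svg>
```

G21
G90
G0 X43.7566 Y70.8065
M3 S224
G1 X52.9099 Y55.3006 F3149
G1 X46.4939 Y38.4764
G1 X29.3398 Y33.0029
G1 X14.3652 Y43.0019
G1 X12.8461 Y60.9438
G1 X25.9265 Y73.3180
G1 X43.7566 Y70.8065
M5
G0 X50.9669 Y145.4956
M3 S468
G1 X6.8943 Y142.6936 F1939
M5
G0 X15.7522 Y27.7521
M3 S880
G1 X80.7586 Y126.8048 F488
G1 X10.8746 Y55.7752
G1 X57.4710 Y45.3019
G1 X73.2146 Y39.9383
G1 X15.7522 Y27.7521
M5
G0 X0.0000 Y0.0000

1 u = 1 mm; y_m = 157.1584 − y.

[1] `<polygon>` regular polygon, #000000→engrave S224 F3149: (43.7566,70.8065) → (52.9099,55.3006) → (46.4939,38.4764) → (29.3398,33.0029) → (14.3652,43.0019) → (12.8461,60.9438) → (25.9265,73.3180) → (43.7566,70.8065) (closed)

[2] `<line>` line segment, #ff8800→score S468 F1939: (50.9669,145.4956) → (6.8943,142.6936)

[3] `<polygon>` closed polygon, #0000ff→cut S880 F488: (15.7522,27.7521) → (80.7586,126.8048) → (10.8746,55.7752) → (57.4710,45.3019) → (73.2146,39.9383) → (15.7522,27.7521) (closed)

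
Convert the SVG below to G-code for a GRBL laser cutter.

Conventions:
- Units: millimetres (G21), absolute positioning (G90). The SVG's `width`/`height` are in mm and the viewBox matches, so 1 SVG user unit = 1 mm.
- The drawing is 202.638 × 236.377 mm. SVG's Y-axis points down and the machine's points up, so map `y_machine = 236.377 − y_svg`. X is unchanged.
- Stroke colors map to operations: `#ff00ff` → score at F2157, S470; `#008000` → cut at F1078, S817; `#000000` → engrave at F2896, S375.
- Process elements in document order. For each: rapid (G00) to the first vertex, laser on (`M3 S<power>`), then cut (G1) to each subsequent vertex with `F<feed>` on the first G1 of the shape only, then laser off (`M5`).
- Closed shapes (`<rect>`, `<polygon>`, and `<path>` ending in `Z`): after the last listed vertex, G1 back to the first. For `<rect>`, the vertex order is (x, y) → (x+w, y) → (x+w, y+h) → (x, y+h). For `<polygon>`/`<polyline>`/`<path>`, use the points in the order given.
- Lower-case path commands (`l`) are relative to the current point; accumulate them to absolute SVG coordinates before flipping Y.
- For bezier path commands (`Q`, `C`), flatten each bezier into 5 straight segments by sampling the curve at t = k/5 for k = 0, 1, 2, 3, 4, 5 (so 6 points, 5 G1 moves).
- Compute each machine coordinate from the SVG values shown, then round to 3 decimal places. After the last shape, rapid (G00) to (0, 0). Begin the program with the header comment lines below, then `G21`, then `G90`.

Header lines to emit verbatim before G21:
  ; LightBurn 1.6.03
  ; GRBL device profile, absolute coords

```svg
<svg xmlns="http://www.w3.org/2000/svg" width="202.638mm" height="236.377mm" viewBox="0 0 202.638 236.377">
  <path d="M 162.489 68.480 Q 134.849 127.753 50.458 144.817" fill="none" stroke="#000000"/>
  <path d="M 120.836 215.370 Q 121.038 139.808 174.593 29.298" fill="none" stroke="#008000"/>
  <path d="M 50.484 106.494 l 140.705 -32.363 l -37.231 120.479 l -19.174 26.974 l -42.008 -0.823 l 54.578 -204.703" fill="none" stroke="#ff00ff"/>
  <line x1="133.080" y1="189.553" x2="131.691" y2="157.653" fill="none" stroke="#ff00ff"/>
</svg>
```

Since the viewBox matches the mm dimensions, user units are millimetres directly. The only transform is the Y-flip y_m = 236.377 − y_svg.

Shape 1 is a quadratic bezier drawn with `<path>`. Its stroke #000000 means engrave at S375, F2896. After flipping Y the toolpath is (162.489,167.897) → (149.163,145.876) → (131.297,127.232) → (108.891,111.965) → (81.944,100.074) → (50.458,91.560).

Shape 2 is a quadratic bezier drawn with `<path>`. Its stroke #008000 means cut at S817, F1078. After flipping Y the toolpath is (120.836,21.007) → (123.051,52.630) → (129.534,87.048) → (140.285,124.263) → (155.305,164.273) → (174.593,207.079).

Shape 3 is a open polyline drawn with `<path>`. Its stroke #ff00ff means score at S470, F2157. After flipping Y the toolpath is (50.484,129.883) → (191.189,162.246) → (153.958,41.767) → (134.784,14.793) → (92.776,15.616) → (147.354,220.319).

Shape 4 is a line segment drawn with `<line>`. Its stroke #ff00ff means score at S470, F2157. After flipping Y the toolpath is (133.080,46.824) → (131.691,78.724).

; LightBurn 1.6.03
; GRBL device profile, absolute coords
G21
G90
G00 X162.489 Y167.897
M3 S375
G1 X149.163 Y145.876 F2896
G1 X131.297 Y127.232
G1 X108.891 Y111.965
G1 X81.944 Y100.074
G1 X50.458 Y91.560
M5
G00 X120.836 Y21.007
M3 S817
G1 X123.051 Y52.630 F1078
G1 X129.534 Y87.048
G1 X140.285 Y124.263
G1 X155.305 Y164.273
G1 X174.593 Y207.079
M5
G00 X50.484 Y129.883
M3 S470
G1 X191.189 Y162.246 F2157
G1 X153.958 Y41.767
G1 X134.784 Y14.793
G1 X92.776 Y15.616
G1 X147.354 Y220.319
M5
G00 X133.080 Y46.824
M3 S470
G1 X131.691 Y78.724 F2157
M5
G00 X0.000 Y0.000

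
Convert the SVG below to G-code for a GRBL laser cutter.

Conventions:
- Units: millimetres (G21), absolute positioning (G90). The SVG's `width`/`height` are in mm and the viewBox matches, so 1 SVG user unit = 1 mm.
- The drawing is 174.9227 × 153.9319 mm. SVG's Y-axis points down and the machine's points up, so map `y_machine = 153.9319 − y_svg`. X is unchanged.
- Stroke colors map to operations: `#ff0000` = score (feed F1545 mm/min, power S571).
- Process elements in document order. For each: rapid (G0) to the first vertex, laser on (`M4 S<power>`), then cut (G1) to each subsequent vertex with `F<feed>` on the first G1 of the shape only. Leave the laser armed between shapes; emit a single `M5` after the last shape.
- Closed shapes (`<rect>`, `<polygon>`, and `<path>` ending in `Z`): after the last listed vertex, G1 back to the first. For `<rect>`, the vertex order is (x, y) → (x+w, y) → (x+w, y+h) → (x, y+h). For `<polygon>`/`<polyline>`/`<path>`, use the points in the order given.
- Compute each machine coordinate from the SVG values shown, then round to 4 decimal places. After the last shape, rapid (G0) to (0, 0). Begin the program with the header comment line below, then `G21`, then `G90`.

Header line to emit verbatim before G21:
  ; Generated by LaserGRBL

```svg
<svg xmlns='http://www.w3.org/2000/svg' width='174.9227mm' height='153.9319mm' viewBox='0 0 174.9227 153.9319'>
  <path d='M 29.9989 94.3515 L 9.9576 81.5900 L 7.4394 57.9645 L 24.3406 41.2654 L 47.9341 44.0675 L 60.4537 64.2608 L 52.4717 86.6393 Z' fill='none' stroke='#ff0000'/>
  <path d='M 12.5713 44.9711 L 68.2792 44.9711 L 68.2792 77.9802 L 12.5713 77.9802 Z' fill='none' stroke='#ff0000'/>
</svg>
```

1 u = 1 mm; y_m = 153.9319 − y.

[1] `<path>` regular polygon, #ff0000→score S571 F1545: (29.9989,59.5804) → (9.9576,72.3419) → (7.4394,95.9674) → (24.3406,112.6665) → (47.9341,109.8644) → (60.4537,89.6711) → (52.4717,67.2926) → (29.9989,59.5804) (closed)

[2] `<path>` rectangle, #ff0000→score S571 F1545: (12.5713,108.9608) → (68.2792,108.9608) → (68.2792,75.9517) → (12.5713,75.9517) → (12.5713,108.9608) (closed)

; Generated by LaserGRBL
G21
G90
G0 X29.9989 Y59.5804
M4 S571
G1 X9.9576 Y72.3419 F1545
G1 X7.4394 Y95.9674
G1 X24.3406 Y112.6665
G1 X47.9341 Y109.8644
G1 X60.4537 Y89.6711
G1 X52.4717 Y67.2926
G1 X29.9989 Y59.5804
G0 X12.5713 Y108.9608
M4 S571
G1 X68.2792 Y108.9608 F1545
G1 X68.2792 Y75.9517
G1 X12.5713 Y75.9517
G1 X12.5713 Y108.9608
M5
G0 X0.0000 Y0.0000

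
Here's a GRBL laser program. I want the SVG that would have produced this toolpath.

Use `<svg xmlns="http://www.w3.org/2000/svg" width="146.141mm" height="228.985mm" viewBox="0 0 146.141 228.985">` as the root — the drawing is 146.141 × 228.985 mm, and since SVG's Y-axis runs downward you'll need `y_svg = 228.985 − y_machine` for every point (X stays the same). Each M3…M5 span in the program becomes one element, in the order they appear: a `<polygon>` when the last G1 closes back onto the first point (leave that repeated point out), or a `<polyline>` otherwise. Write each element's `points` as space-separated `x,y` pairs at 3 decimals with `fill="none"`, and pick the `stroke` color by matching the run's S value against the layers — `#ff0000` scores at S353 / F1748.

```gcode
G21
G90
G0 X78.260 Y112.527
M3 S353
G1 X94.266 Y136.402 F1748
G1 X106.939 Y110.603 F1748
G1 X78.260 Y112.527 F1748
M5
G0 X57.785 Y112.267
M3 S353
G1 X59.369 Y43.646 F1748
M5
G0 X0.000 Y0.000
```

y_svg = 228.985 − y_m. Every run uses S353, so all elements get stroke `#ff0000` (score).

[1] closed run; points: 78.260,116.458 94.266,92.583 106.939,118.382

[2] open run; points: 57.785,116.718 59.369,185.339

<svg xmlns="http://www.w3.org/2000/svg" width="146.141mm" height="228.985mm" viewBox="0 0 146.141 228.985">
  <polygon points="78.260,116.458 94.266,92.583 106.939,118.382" fill="none" stroke="#ff0000"/>
  <polyline points="57.785,116.718 59.369,185.339" fill="none" stroke="#ff0000"/>
</svg>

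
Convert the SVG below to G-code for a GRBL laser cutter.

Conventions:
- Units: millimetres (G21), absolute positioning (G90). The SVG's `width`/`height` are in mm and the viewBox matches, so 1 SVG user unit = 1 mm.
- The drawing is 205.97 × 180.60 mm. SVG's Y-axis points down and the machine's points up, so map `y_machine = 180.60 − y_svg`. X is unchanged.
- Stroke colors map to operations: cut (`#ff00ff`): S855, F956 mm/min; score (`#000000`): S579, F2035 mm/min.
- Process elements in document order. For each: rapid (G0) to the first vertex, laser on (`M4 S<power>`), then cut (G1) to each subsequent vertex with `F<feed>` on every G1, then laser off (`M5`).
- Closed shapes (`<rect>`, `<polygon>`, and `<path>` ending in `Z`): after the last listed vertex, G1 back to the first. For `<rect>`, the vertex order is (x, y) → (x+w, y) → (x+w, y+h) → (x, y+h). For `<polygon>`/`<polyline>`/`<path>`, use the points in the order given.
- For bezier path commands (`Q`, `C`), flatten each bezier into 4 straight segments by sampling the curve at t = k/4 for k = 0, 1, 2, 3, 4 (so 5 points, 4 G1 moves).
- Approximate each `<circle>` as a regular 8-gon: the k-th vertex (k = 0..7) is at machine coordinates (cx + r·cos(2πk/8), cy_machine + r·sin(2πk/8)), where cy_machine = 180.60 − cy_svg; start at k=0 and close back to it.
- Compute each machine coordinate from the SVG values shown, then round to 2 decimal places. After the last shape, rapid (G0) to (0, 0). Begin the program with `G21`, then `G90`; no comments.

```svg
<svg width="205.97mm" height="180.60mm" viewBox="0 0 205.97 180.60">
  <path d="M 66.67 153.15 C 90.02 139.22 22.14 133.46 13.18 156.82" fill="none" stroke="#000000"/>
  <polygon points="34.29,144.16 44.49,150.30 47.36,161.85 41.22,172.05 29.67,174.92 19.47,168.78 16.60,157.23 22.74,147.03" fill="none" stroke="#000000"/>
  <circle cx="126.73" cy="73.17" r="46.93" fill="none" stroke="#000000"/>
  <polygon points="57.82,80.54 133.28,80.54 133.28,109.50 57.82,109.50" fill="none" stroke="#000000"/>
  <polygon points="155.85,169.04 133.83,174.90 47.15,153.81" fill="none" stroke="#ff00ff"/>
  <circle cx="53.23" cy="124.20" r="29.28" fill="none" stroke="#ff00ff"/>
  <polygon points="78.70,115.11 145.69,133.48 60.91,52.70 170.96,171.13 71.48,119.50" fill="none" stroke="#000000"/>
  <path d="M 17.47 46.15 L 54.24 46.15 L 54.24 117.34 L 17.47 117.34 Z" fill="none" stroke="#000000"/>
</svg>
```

G21
G90
G0 X66.67 Y27.45
M4 S579
G1 X69.42 Y36.04 F2035
G1 X52.04 Y39.60 F2035
G1 X28.60 Y36.17 F2035
G1 X13.18 Y23.78 F2035
M5
G0 X34.29 Y36.44
M4 S579
G1 X44.49 Y30.30 F2035
G1 X47.36 Y18.75 F2035
G1 X41.22 Y8.55 F2035
G1 X29.67 Y5.68 F2035
G1 X19.47 Y11.82 F2035
G1 X16.60 Y23.37 F2035
G1 X22.74 Y33.57 F2035
G1 X34.29 Y36.44 F2035
M5
G0 X173.66 Y107.43
M4 S579
G1 X159.91 Y140.61 F2035
G1 X126.73 Y154.36 F2035
G1 X93.55 Y140.61 F2035
G1 X79.80 Y107.43 F2035
G1 X93.55 Y74.25 F2035
G1 X126.73 Y60.50 F2035
G1 X159.91 Y74.25 F2035
G1 X173.66 Y107.43 F2035
M5
G0 X57.82 Y100.06
M4 S579
G1 X133.28 Y100.06 F2035
G1 X133.28 Y71.10 F2035
G1 X57.82 Y71.10 F2035
G1 X57.82 Y100.06 F2035
M5
G0 X155.85 Y11.56
M4 S855
G1 X133.83 Y5.70 F956
G1 X47.15 Y26.79 F956
G1 X155.85 Y11.56 F956
M5
G0 X82.51 Y56.40
M4 S855
G1 X73.93 Y77.10 F956
G1 X53.23 Y85.68 F956
G1 X32.53 Y77.10 F956
G1 X23.95 Y56.40 F956
G1 X32.53 Y35.70 F956
G1 X53.23 Y27.12 F956
G1 X73.93 Y35.70 F956
G1 X82.51 Y56.40 F956
M5
G0 X78.70 Y65.49
M4 S579
G1 X145.69 Y47.12 F2035
G1 X60.91 Y127.90 F2035
G1 X170.96 Y9.47 F2035
G1 X71.48 Y61.10 F2035
G1 X78.70 Y65.49 F2035
M5
G0 X17.47 Y134.45
M4 S579
G1 X54.24 Y134.45 F2035
G1 X54.24 Y63.26 F2035
G1 X17.47 Y63.26 F2035
G1 X17.47 Y134.45 F2035
M5
G0 X0.00 Y0.00

Since the viewBox matches the mm dimensions, user units are millimetres directly. The only transform is the Y-flip y_m = 180.60 − y_svg.

Shape 1 is a cubic bezier drawn with `<path>`. Its stroke #000000 means score at S579, F2035. After flipping Y the toolpath is (66.67,27.45) → (69.42,36.04) → (52.04,39.60) → (28.60,36.17) → (13.18,23.78).

Shape 2 is a regular polygon drawn with `<polygon>`. Its stroke #000000 means score at S579, F2035. After flipping Y the toolpath is (34.29,36.44) → (44.49,30.30) → (47.36,18.75) → (41.22,8.55) → (29.67,5.68) → (19.47,11.82) → (16.60,23.37) → (22.74,33.57) → (34.29,36.44), returning to the start.

Shape 3 is a circle drawn with `<circle>`. Its stroke #000000 means score at S579, F2035. After flipping Y the toolpath is (173.66,107.43) → (159.91,140.61) → (126.73,154.36) → (93.55,140.61) → (79.80,107.43) → (93.55,74.25) → (126.73,60.50) → (159.91,74.25) → (173.66,107.43), returning to the start.

Shape 4 is a rectangle drawn with `<polygon>`. Its stroke #000000 means score at S579, F2035. After flipping Y the toolpath is (57.82,100.06) → (133.28,100.06) → (133.28,71.10) → (57.82,71.10) → (57.82,100.06), returning to the start.

Shape 5 is a closed polygon drawn with `<polygon>`. Its stroke #ff00ff means cut at S855, F956. After flipping Y the toolpath is (155.85,11.56) → (133.83,5.70) → (47.15,26.79) → (155.85,11.56), returning to the start.

Shape 6 is a circle drawn with `<circle>`. Its stroke #ff00ff means cut at S855, F956. After flipping Y the toolpath is (82.51,56.40) → (73.93,77.10) → (53.23,85.68) → (32.53,77.10) → (23.95,56.40) → (32.53,35.70) → (53.23,27.12) → (73.93,35.70) → (82.51,56.40), returning to the start.

Shape 7 is a closed polygon drawn with `<polygon>`. Its stroke #000000 means score at S579, F2035. After flipping Y the toolpath is (78.70,65.49) → (145.69,47.12) → (60.91,127.90) → (170.96,9.47) → (71.48,61.10) → (78.70,65.49), returning to the start.

Shape 8 is a rectangle drawn with `<path>`. Its stroke #000000 means score at S579, F2035. After flipping Y the toolpath is (17.47,134.45) → (54.24,134.45) → (54.24,63.26) → (17.47,63.26) → (17.47,134.45), returning to the start.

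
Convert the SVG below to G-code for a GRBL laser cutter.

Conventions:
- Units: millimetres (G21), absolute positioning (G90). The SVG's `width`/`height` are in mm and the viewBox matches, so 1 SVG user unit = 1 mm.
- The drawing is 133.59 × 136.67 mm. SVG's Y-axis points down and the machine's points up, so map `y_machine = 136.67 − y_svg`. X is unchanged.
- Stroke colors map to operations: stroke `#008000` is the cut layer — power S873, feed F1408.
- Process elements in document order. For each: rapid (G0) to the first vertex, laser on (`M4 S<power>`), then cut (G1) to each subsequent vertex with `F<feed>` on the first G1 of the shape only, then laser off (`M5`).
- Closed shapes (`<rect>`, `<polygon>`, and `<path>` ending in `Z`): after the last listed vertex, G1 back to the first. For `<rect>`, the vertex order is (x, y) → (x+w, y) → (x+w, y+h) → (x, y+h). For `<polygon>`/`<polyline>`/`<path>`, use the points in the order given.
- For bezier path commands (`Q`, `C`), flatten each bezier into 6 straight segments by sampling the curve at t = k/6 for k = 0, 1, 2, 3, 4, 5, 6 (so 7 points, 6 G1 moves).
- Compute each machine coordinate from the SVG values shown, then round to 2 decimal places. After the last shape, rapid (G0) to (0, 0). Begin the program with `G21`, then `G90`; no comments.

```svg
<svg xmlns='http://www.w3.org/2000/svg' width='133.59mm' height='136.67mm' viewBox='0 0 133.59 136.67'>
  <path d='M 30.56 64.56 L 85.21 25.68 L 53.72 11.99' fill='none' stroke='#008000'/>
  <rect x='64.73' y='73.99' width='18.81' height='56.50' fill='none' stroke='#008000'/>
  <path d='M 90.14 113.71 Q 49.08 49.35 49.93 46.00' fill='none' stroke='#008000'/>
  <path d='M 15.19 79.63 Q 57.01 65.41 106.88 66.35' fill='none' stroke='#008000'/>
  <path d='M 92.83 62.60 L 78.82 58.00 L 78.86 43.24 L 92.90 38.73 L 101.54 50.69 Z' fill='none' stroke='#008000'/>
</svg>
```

1 u = 1 mm; y_m = 136.67 − y.

[1] `<path>` open polyline, #008000→cut S873 F1408: (30.56,72.11) → (85.21,110.99) → (53.72,124.68)

[2] `<rect>` rectangle, #008000→cut S873 F1408: (64.73,62.68) → (83.54,62.68) → (83.54,6.18) → (64.73,6.18) → (64.73,62.68) (closed)

[3] `<path>` quadratic bezier, #008000→cut S873 F1408: (90.14,22.96) → (77.62,42.72) → (67.42,59.09) → (59.56,72.07) → (54.02,81.66) → (50.81,87.86) → (49.93,90.67)

[4] `<path>` quadratic bezier, #008000→cut S873 F1408: (15.19,57.04) → (29.35,61.36) → (43.96,64.84) → (59.02,67.47) → (74.53,69.26) → (90.48,70.21) → (106.88,70.32)

[5] `<path>` regular polygon, #008000→cut S873 F1408: (92.83,74.07) → (78.82,78.67) → (78.86,93.43) → (92.90,97.94) → (101.54,85.98) → (92.83,74.07) (closed)

G21
G90
G0 X30.56 Y72.11
M4 S873
G1 X85.21 Y110.99 F1408
G1 X53.72 Y124.68
M5
G0 X64.73 Y62.68
M4 S873
G1 X83.54 Y62.68 F1408
G1 X83.54 Y6.18
G1 X64.73 Y6.18
G1 X64.73 Y62.68
M5
G0 X90.14 Y22.96
M4 S873
G1 X77.62 Y42.72 F1408
G1 X67.42 Y59.09
G1 X59.56 Y72.07
G1 X54.02 Y81.66
G1 X50.81 Y87.86
G1 X49.93 Y90.67
M5
G0 X15.19 Y57.04
M4 S873
G1 X29.35 Y61.36 F1408
G1 X43.96 Y64.84
G1 X59.02 Y67.47
G1 X74.53 Y69.26
G1 X90.48 Y70.21
G1 X106.88 Y70.32
M5
G0 X92.83 Y74.07
M4 S873
G1 X78.82 Y78.67 F1408
G1 X78.86 Y93.43
G1 X92.90 Y97.94
G1 X101.54 Y85.98
G1 X92.83 Y74.07
M5
G0 X0.00 Y0.00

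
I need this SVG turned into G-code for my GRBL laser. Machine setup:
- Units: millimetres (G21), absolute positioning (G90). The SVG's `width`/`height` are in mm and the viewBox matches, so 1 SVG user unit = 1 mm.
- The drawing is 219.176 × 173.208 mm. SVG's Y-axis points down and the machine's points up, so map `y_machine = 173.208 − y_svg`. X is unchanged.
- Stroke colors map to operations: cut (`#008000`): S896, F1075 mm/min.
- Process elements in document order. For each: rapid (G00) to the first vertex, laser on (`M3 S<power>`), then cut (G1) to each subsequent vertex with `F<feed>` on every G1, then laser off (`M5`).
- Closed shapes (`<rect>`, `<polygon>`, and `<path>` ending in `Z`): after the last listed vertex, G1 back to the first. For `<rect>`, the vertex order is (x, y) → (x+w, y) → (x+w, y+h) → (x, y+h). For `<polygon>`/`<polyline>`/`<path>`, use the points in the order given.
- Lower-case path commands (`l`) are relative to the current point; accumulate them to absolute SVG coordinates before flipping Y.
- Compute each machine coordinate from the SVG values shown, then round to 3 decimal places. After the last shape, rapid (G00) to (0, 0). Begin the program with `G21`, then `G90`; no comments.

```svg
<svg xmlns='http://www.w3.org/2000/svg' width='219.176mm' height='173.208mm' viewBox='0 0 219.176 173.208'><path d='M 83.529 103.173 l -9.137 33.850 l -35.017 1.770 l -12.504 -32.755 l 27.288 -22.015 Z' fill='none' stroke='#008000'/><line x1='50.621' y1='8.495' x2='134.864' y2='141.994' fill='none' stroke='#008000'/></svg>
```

G21
G90
G00 X83.529 Y70.035
M3 S896
G1 X74.392 Y36.185 F1075
G1 X39.375 Y34.415 F1075
G1 X26.871 Y67.170 F1075
G1 X54.159 Y89.185 F1075
G1 X83.529 Y70.035 F1075
M5
G00 X50.621 Y164.713
M3 S896
G1 X134.864 Y31.214 F1075
M5
G00 X0.000 Y0.000

1 u = 1 mm; y_m = 173.208 − y.

[1] `<path>` regular polygon, #008000→cut S896 F1075: (83.529,70.035) → (74.392,36.185) → (39.375,34.415) → (26.871,67.170) → (54.159,89.185) → (83.529,70.035) (closed)

[2] `<line>` line segment, #008000→cut S896 F1075: (50.621,164.713) → (134.864,31.214)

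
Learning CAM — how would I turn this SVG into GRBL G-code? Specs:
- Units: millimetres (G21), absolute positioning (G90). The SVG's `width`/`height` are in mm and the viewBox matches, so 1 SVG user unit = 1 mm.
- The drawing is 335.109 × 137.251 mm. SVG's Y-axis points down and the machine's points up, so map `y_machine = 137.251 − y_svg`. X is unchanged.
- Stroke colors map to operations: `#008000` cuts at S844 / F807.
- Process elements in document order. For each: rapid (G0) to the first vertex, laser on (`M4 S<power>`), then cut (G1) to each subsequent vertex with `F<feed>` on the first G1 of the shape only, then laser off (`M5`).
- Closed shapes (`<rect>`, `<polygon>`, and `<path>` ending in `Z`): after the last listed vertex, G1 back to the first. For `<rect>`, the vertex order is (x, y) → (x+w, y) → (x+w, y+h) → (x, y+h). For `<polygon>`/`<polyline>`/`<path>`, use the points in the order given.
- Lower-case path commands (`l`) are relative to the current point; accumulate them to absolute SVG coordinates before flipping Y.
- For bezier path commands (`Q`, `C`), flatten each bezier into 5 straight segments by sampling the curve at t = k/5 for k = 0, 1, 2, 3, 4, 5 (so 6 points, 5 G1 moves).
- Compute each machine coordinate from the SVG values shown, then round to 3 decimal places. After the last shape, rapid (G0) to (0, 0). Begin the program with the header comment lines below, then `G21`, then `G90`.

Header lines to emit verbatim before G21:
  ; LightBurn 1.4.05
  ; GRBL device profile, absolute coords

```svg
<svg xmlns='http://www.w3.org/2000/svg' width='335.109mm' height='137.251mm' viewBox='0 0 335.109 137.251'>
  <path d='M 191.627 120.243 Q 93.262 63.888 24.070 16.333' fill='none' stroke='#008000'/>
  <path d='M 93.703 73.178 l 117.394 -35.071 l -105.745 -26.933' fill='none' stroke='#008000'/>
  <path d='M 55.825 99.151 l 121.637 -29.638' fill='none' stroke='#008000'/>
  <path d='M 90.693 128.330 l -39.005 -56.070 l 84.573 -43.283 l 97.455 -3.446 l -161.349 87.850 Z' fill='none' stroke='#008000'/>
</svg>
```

; LightBurn 1.4.05
; GRBL device profile, absolute coords
G21
G90
G0 X191.627 Y17.008
M4 S844
G1 X153.448 Y39.198 F807
G1 X117.603 Y60.684
G1 X84.091 Y81.466
G1 X52.914 Y101.544
G1 X24.070 Y120.918
M5
G0 X93.703 Y64.073
M4 S844
G1 X211.097 Y99.144 F807
G1 X105.352 Y126.077
M5
G0 X55.825 Y38.100
M4 S844
G1 X177.462 Y67.738 F807
M5
G0 X90.693 Y8.921
M4 S844
G1 X51.688 Y64.991 F807
G1 X136.261 Y108.274
G1 X233.716 Y111.720
G1 X72.367 Y23.870
G1 X90.693 Y8.921
M5
G0 X0.000 Y0.000

viewBox `0 0 335.109 137.251` with mm width/height → 1 unit = 1 mm. Flip: y_m = 137.251 − y_svg.

**Shape 1** — `<path>` quadratic bezier, stroke `#008000` → cut (S844, F807). Control points (SVG): P0=(191.627,120.243), P1=(93.262,63.888), P2=(24.070,16.333); sampled at t=k/5. Machine vertices: (191.627,17.008) → (153.448,39.198) → (117.603,60.684) → (84.091,81.466) → (52.914,101.544) → (24.070,120.918). Open path.

**Shape 2** — `<path>` open polyline, stroke `#008000` → cut (S844, F807). Machine vertices: (93.703,64.073) → (211.097,99.144) → (105.352,126.077). Open path.

**Shape 3** — `<path>` line segment, stroke `#008000` → cut (S844, F807). Machine vertices: (55.825,38.100) → (177.462,67.738). Open path.

**Shape 4** — `<path>` closed polygon, stroke `#008000` → cut (S844, F807). Machine vertices: (90.693,8.921) → (51.688,64.991) → (136.261,108.274) → (233.716,111.720) → (72.367,23.870) → (90.693,8.921). Closed: final G1 returns to the first vertex.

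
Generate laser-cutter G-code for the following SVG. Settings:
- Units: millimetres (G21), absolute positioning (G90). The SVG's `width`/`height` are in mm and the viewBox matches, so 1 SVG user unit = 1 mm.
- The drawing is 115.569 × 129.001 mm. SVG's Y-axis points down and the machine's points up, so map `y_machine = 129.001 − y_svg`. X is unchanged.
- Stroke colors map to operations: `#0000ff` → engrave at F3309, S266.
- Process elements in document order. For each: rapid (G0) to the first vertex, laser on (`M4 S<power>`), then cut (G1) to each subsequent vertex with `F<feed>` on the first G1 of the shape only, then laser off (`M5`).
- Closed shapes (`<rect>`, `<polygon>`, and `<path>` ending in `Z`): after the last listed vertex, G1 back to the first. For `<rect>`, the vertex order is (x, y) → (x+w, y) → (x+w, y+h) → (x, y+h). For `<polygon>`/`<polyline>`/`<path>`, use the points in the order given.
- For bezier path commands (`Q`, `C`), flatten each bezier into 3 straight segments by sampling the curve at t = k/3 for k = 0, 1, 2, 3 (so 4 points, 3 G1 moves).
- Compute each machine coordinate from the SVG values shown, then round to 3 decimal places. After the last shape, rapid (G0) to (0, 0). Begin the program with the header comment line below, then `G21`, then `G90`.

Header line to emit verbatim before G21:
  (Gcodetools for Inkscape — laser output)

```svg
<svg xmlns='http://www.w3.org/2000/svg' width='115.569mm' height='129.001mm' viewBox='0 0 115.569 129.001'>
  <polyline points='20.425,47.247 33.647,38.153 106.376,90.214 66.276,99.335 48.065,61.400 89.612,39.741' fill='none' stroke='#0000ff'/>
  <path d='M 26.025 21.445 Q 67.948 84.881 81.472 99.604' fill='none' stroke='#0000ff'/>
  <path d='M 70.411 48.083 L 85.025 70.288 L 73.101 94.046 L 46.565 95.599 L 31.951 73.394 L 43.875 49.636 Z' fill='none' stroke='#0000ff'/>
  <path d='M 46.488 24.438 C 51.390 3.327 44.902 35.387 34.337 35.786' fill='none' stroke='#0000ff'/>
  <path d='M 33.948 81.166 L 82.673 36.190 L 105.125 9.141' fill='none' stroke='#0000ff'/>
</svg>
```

(Gcodetools for Inkscape — laser output)
G21
G90
G0 X20.425 Y81.754
M4 S266
G1 X33.647 Y90.848 F3309
G1 X106.376 Y38.787
G1 X66.276 Y29.666
G1 X48.065 Y67.601
G1 X89.612 Y89.260
M5
G0 X26.025 Y107.556
M4 S266
G1 X50.818 Y70.678 F3309
G1 X69.301 Y44.625
G1 X81.472 Y29.397
M5
G0 X70.411 Y80.918
M4 S266
G1 X85.025 Y58.713 F3309
G1 X73.101 Y34.955
G1 X46.565 Y33.402
G1 X31.951 Y55.607
G1 X43.875 Y79.365
G1 X70.411 Y80.918
M5
G0 X46.488 Y104.563
M4 S266
G1 X47.864 Y111.092 F3309
G1 X43.272 Y101.026
G1 X34.337 Y93.215
M5
G0 X33.948 Y47.835
M4 S266
G1 X82.673 Y92.811 F3309
G1 X105.125 Y119.860
M5
G0 X0.000 Y0.000

Since the viewBox matches the mm dimensions, user units are millimetres directly. The only transform is the Y-flip y_m = 129.001 − y_svg.

Shape 1 is a open polyline drawn with `<polyline>`. Its stroke #0000ff means engrave at S266, F3309. After flipping Y the toolpath is (20.425,81.754) → (33.647,90.848) → (106.376,38.787) → (66.276,29.666) → (48.065,67.601) → (89.612,89.260).

Shape 2 is a quadratic bezier drawn with `<path>`. Its stroke #0000ff means engrave at S266, F3309. After flipping Y the toolpath is (26.025,107.556) → (50.818,70.678) → (69.301,44.625) → (81.472,29.397).

Shape 3 is a regular polygon drawn with `<path>`. Its stroke #0000ff means engrave at S266, F3309. After flipping Y the toolpath is (70.411,80.918) → (85.025,58.713) → (73.101,34.955) → (46.565,33.402) → (31.951,55.607) → (43.875,79.365) → (70.411,80.918), returning to the start.

Shape 4 is a cubic bezier drawn with `<path>`. Its stroke #0000ff means engrave at S266, F3309. After flipping Y the toolpath is (46.488,104.563) → (47.864,111.092) → (43.272,101.026) → (34.337,93.215).

Shape 5 is a open polyline drawn with `<path>`. Its stroke #0000ff means engrave at S266, F3309. After flipping Y the toolpath is (33.948,47.835) → (82.673,92.811) → (105.125,119.860).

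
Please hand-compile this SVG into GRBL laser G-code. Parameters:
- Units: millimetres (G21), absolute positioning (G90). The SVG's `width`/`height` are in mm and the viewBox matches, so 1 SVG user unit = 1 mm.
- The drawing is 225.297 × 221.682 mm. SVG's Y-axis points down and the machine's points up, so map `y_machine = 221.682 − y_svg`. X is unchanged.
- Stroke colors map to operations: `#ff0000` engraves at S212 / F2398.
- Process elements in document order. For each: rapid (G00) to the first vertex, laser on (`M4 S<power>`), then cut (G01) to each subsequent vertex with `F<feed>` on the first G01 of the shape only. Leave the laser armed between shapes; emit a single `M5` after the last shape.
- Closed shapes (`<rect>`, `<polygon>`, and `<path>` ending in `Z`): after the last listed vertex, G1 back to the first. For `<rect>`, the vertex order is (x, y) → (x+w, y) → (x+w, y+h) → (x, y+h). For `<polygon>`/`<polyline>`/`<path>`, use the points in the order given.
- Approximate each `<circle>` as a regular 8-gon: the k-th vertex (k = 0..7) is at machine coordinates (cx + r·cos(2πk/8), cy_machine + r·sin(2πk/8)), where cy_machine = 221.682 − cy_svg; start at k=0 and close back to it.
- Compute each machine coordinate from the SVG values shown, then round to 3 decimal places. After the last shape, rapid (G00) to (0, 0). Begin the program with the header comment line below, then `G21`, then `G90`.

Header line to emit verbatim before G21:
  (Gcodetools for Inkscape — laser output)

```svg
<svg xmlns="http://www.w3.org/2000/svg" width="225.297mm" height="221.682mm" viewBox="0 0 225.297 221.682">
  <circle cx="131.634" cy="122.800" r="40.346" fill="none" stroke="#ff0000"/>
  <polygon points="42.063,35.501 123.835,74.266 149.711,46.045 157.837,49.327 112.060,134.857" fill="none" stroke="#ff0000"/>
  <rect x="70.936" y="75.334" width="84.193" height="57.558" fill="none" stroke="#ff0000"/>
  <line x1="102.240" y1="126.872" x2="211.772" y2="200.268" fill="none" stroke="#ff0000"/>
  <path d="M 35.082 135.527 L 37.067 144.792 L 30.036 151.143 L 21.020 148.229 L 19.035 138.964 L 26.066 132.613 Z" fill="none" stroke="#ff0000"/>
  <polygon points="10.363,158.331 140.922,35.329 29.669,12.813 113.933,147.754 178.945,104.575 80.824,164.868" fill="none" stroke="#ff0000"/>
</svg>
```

(Gcodetools for Inkscape — laser output)
G21
G90
G00 X171.980 Y98.882
M4 S212
G01 X160.163 Y127.411 F2398
G01 X131.634 Y139.228
G01 X103.105 Y127.411
G01 X91.288 Y98.882
G01 X103.105 Y70.353
G01 X131.634 Y58.536
G01 X160.163 Y70.353
G01 X171.980 Y98.882
G00 X42.063 Y186.181
M4 S212
G01 X123.835 Y147.416 F2398
G01 X149.711 Y175.637
G01 X157.837 Y172.355
G01 X112.060 Y86.825
G01 X42.063 Y186.181
G00 X70.936 Y146.348
M4 S212
G01 X155.129 Y146.348 F2398
G01 X155.129 Y88.790
G01 X70.936 Y88.790
G01 X70.936 Y146.348
G00 X102.240 Y94.810
M4 S212
G01 X211.772 Y21.414 F2398
G00 X35.082 Y86.155
M4 S212
G01 X37.067 Y76.890 F2398
G01 X30.036 Y70.539
G01 X21.020 Y73.453
G01 X19.035 Y82.718
G01 X26.066 Y89.069
G01 X35.082 Y86.155
G00 X10.363 Y63.351
M4 S212
G01 X140.922 Y186.353 F2398
G01 X29.669 Y208.869
G01 X113.933 Y73.928
G01 X178.945 Y117.107
G01 X80.824 Y56.814
G01 X10.363 Y63.351
M5
G00 X0.000 Y0.000

1 u = 1 mm; y_m = 221.682 − y.

[1] `<circle>` circle, #ff0000→engrave S212 F2398: (171.980,98.882) → (160.163,127.411) → (131.634,139.228) → (103.105,127.411) → (91.288,98.882) → (103.105,70.353) → (131.634,58.536) → (160.163,70.353) → (171.980,98.882) (closed)

[2] `<polygon>` closed polygon, #ff0000→engrave S212 F2398: (42.063,186.181) → (123.835,147.416) → (149.711,175.637) → (157.837,172.355) → (112.060,86.825) → (42.063,186.181) (closed)

[3] `<rect>` rectangle, #ff0000→engrave S212 F2398: (70.936,146.348) → (155.129,146.348) → (155.129,88.790) → (70.936,88.790) → (70.936,146.348) (closed)

[4] `<line>` line segment, #ff0000→engrave S212 F2398: (102.240,94.810) → (211.772,21.414)

[5] `<path>` regular polygon, #ff0000→engrave S212 F2398: (35.082,86.155) → (37.067,76.890) → (30.036,70.539) → (21.020,73.453) → (19.035,82.718) → (26.066,89.069) → (35.082,86.155) (closed)

[6] `<polygon>` closed polygon, #ff0000→engrave S212 F2398: (10.363,63.351) → (140.922,186.353) → (29.669,208.869) → (113.933,73.928) → (178.945,117.107) → (80.824,56.814) → (10.363,63.351) (closed)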